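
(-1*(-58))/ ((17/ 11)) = 638/ 17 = 37.53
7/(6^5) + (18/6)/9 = 2599/7776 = 0.33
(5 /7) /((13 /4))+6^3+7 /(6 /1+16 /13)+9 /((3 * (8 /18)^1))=3831129 /17108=223.94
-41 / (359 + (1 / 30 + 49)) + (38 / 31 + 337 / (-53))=-105249243 / 20111963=-5.23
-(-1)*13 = 13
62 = 62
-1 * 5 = -5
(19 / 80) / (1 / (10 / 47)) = 19 / 376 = 0.05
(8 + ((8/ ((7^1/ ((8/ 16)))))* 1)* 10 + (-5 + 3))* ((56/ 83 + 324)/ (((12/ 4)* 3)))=2209736/ 5229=422.59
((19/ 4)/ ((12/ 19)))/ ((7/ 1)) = 361/ 336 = 1.07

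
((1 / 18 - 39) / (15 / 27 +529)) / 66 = -701 / 629112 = -0.00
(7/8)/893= 7/7144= 0.00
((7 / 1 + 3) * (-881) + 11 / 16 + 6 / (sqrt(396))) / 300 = -46983 / 1600 + sqrt(11) / 3300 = -29.36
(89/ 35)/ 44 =89/ 1540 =0.06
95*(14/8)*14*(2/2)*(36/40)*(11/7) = 13167/4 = 3291.75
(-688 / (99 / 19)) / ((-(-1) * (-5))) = 13072 / 495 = 26.41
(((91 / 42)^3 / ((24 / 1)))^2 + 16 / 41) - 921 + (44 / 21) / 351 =-920.42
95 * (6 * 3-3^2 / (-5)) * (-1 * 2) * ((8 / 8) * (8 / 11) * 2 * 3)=-16416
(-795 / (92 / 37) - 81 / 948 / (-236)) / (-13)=548412639 / 22298224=24.59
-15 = -15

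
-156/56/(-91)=0.03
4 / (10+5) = 4 / 15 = 0.27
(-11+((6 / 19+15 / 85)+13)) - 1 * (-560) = 181685 / 323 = 562.49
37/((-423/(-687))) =8473/141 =60.09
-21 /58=-0.36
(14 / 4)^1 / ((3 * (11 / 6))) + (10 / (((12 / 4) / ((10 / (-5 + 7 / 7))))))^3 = -171686 / 297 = -578.07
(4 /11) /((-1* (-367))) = 4 /4037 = 0.00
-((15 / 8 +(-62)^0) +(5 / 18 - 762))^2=-2985201769 / 5184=-575849.11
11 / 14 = 0.79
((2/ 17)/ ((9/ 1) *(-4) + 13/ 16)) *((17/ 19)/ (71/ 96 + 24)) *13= -39936/ 25405375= -0.00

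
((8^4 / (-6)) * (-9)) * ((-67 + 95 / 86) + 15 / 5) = -16616448 / 43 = -386429.02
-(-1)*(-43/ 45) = -43/ 45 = -0.96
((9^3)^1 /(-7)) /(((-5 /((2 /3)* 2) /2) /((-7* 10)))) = -3888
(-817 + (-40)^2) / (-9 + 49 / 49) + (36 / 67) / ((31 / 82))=-1602675 / 16616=-96.45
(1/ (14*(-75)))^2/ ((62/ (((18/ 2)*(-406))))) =-29/ 542500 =-0.00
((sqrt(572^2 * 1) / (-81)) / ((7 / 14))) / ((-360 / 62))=8866 / 3645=2.43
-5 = -5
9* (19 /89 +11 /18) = 1321 /178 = 7.42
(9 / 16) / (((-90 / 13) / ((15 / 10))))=-39 / 320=-0.12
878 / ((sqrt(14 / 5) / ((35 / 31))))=2195 * sqrt(70) / 31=592.41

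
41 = 41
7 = 7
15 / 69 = 5 / 23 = 0.22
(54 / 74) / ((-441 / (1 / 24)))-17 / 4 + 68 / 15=61627 / 217560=0.28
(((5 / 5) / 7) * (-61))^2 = 3721 / 49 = 75.94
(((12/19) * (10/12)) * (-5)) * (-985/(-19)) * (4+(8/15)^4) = -81398824/146205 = -556.74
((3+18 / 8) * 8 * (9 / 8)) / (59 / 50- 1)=525 / 2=262.50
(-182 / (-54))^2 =8281 / 729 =11.36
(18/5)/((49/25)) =90/49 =1.84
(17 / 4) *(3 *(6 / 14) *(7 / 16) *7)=1071 / 64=16.73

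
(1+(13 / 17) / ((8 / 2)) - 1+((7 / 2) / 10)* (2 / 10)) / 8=0.03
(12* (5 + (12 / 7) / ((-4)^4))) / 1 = 6729 / 112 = 60.08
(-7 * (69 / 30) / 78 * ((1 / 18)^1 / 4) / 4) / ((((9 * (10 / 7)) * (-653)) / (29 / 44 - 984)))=-48761909 / 580892083200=-0.00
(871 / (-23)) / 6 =-6.31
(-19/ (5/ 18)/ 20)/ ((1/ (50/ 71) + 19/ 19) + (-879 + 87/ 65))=2223/ 568907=0.00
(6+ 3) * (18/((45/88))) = 316.80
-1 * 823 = -823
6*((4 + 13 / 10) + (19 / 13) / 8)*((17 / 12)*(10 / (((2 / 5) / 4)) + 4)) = 48467 / 10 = 4846.70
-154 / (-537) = 154 / 537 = 0.29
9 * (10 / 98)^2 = 225 / 2401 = 0.09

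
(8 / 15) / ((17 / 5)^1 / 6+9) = 16 / 287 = 0.06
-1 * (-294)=294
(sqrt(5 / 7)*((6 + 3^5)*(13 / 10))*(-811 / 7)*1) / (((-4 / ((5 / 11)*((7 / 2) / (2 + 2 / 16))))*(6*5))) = 875069*sqrt(35) / 26180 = 197.75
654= 654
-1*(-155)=155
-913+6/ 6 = -912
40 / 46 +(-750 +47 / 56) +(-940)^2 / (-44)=-295120989 / 14168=-20830.11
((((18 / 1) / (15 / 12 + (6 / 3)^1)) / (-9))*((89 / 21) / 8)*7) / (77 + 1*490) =-89 / 22113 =-0.00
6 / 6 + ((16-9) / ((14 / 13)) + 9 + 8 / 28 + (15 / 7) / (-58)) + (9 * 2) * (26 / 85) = 384004 / 17255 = 22.25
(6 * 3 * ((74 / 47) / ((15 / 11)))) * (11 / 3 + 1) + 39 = 31957 / 235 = 135.99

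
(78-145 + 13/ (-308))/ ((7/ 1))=-20649/ 2156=-9.58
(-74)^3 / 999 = -10952 / 27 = -405.63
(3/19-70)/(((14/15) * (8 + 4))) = -6635/1064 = -6.24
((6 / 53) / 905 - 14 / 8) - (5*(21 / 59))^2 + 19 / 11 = -23433868681 / 7346511260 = -3.19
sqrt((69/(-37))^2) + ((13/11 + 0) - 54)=-20738/407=-50.95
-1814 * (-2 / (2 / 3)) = 5442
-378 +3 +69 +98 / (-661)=-202364 / 661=-306.15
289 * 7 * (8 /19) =16184 /19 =851.79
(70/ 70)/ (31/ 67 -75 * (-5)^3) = 67/ 628156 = 0.00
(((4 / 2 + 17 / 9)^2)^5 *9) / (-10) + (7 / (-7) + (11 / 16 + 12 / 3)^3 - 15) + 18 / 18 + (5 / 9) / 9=-1129761258140842165 / 1586874322944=-711941.23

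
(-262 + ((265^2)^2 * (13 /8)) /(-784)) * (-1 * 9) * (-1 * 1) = -577006212501 /6272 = -91997163.98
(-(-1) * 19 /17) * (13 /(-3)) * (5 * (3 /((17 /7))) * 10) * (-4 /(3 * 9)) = 345800 /7803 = 44.32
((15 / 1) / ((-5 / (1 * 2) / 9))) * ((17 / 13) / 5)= -918 / 65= -14.12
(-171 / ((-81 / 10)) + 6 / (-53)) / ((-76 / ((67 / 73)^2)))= -11240456 / 48296727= -0.23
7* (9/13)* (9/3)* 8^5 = 6193152/13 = 476396.31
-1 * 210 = -210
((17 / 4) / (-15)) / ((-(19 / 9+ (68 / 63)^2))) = 22491 / 260060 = 0.09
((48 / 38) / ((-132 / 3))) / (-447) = 2 / 31141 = 0.00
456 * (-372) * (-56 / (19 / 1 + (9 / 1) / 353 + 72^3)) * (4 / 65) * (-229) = -358.64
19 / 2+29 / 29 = 21 / 2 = 10.50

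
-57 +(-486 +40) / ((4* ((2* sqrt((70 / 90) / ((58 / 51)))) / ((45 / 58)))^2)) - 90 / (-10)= -4005093 / 55216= -72.54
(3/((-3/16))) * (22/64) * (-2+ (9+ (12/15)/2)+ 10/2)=-341/5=-68.20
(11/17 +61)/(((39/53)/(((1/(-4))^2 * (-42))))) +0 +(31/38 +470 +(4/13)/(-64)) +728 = 65766213/67184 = 978.90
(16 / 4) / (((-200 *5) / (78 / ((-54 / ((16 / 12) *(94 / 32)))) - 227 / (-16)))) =-737 / 21600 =-0.03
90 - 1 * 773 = -683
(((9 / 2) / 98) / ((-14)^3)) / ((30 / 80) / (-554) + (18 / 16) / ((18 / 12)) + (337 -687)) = 2493 / 52030404706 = 0.00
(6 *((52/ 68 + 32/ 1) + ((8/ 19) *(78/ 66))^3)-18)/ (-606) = -4638563162/ 15675057893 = -0.30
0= 0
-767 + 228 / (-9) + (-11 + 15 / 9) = -2405 / 3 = -801.67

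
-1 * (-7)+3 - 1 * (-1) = 11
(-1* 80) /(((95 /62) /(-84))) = 83328 /19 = 4385.68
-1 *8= -8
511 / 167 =3.06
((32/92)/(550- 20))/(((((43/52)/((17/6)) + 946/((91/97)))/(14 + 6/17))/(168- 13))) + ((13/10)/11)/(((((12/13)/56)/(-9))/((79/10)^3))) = -6656691451376993299/209234773495000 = -31814.46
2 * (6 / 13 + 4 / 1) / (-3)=-116 / 39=-2.97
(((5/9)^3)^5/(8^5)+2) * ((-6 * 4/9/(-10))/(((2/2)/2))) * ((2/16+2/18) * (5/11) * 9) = 229385781479032414813/222639140343756128256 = 1.03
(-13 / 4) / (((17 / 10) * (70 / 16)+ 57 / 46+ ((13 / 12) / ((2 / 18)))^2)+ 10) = -299 / 10464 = -0.03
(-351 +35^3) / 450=21262 / 225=94.50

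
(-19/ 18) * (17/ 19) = -17/ 18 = -0.94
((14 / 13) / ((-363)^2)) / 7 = 2 / 1712997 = 0.00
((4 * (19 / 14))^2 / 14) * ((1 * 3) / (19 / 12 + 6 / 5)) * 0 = 0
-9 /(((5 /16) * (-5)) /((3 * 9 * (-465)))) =-361584 /5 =-72316.80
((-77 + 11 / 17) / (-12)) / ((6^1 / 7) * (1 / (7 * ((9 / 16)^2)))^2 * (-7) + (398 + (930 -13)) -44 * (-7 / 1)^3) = 23182929 / 59775137146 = 0.00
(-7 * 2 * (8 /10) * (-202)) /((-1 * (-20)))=2828 /25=113.12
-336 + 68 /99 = -33196 /99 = -335.31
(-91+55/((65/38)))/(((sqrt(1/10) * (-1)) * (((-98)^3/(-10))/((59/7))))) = 225675 * sqrt(10)/42824236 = 0.02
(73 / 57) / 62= 73 / 3534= 0.02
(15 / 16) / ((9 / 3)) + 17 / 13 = 1.62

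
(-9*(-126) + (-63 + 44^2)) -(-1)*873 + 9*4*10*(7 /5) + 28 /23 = 100860 /23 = 4385.22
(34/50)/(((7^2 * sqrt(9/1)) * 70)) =17/257250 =0.00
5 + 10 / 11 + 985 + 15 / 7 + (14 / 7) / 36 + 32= 1025.11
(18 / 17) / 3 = 6 / 17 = 0.35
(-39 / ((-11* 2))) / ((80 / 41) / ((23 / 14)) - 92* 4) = -2829 / 585376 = -0.00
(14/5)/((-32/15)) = -21/16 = -1.31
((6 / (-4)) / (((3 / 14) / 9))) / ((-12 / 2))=21 / 2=10.50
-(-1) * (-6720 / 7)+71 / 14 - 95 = -1049.93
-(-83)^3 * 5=2858935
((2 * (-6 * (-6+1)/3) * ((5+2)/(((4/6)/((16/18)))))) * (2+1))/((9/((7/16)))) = 245/9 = 27.22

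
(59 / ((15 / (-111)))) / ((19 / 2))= -4366 / 95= -45.96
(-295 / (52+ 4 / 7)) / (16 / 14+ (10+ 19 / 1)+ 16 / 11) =-159005 / 895344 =-0.18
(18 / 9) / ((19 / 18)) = 1.89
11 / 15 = 0.73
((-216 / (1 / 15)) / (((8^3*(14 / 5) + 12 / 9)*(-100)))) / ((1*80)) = 0.00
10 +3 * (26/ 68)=379/ 34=11.15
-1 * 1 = -1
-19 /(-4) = 19 /4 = 4.75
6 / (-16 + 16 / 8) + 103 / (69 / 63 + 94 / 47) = 14946 / 455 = 32.85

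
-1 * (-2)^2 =-4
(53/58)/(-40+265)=53/13050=0.00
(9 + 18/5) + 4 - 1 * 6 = 53/5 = 10.60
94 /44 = 47 /22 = 2.14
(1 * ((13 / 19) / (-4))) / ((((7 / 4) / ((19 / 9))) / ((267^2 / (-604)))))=102973 / 4228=24.36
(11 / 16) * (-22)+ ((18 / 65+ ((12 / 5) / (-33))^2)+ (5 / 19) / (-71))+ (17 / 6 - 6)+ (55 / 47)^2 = -46810055713943 / 2812468315800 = -16.64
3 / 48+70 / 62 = 591 / 496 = 1.19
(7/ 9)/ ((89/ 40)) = 280/ 801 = 0.35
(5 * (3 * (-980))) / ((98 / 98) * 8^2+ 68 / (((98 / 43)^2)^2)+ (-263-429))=67794059760 / 2884612099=23.50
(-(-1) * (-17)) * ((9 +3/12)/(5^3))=-629/500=-1.26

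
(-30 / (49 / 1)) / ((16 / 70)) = -75 / 28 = -2.68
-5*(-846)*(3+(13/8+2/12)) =81075/4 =20268.75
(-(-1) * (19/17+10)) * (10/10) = 189/17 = 11.12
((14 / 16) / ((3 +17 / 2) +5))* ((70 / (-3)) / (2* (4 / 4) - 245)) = 245 / 48114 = 0.01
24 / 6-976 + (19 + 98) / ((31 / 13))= -28611 / 31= -922.94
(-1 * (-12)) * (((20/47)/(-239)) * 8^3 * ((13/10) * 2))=-28.44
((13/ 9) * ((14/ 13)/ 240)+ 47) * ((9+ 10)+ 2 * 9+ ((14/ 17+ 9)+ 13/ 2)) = 92040571/ 36720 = 2506.55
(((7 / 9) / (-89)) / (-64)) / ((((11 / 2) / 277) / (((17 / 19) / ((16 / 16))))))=0.01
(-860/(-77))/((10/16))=1376/77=17.87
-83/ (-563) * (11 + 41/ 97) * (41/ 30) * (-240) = -30164192/ 54611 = -552.35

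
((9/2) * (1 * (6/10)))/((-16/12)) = -81/40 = -2.02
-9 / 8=-1.12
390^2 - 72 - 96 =151932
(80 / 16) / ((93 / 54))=90 / 31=2.90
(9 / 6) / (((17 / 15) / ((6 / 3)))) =45 / 17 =2.65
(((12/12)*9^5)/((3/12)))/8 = 59049/2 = 29524.50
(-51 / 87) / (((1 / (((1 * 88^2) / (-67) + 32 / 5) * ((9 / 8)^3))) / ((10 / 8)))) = 14165199 / 124352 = 113.91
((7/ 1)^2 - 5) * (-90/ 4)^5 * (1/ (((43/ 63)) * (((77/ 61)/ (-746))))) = 37787115853125/ 172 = 219692534029.80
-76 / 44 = -19 / 11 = -1.73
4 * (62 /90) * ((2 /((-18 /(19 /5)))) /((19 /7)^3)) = -42532 /731025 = -0.06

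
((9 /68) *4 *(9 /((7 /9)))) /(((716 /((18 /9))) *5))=729 /213010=0.00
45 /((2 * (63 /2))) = 0.71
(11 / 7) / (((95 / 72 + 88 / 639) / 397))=7441368 / 17381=428.13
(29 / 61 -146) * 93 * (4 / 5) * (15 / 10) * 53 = -262528398 / 305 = -860748.85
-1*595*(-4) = 2380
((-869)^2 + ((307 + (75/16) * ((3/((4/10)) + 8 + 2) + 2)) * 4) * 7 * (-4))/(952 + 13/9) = 745.23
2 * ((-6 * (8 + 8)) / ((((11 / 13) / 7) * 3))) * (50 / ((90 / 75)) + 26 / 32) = -742196 / 33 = -22490.79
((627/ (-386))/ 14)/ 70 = -0.00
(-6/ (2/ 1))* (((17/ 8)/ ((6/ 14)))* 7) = -833/ 8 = -104.12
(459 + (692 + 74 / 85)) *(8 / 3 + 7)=2839361 / 255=11134.75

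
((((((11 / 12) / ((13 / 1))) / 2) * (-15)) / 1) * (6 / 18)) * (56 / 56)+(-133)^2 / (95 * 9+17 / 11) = 4299317 / 209976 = 20.48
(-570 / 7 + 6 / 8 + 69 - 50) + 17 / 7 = -237 / 4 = -59.25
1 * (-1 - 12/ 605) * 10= -1234/ 121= -10.20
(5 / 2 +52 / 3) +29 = 48.83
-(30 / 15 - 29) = 27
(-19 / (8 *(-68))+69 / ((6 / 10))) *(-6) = -187737 / 272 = -690.21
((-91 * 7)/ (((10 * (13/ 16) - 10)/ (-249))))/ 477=-422968/ 2385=-177.35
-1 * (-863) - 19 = 844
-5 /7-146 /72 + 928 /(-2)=-117619 /252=-466.74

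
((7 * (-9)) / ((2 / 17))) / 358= -1.50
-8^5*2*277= -18153472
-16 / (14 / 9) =-72 / 7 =-10.29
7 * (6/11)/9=14/33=0.42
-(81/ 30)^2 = -729/ 100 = -7.29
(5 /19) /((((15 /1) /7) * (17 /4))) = 28 /969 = 0.03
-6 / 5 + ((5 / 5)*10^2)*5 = 498.80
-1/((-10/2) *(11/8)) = 8/55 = 0.15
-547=-547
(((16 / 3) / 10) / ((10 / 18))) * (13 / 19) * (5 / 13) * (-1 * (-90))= 432 / 19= 22.74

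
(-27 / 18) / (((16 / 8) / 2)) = -3 / 2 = -1.50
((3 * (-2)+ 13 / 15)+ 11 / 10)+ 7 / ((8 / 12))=97 / 15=6.47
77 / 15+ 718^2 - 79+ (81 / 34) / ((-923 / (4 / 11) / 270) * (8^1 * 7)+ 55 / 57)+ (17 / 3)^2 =1063051816215491 / 2062247220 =515482.24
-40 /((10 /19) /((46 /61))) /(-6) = 1748 /183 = 9.55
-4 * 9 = -36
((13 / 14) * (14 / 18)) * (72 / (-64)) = -13 / 16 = -0.81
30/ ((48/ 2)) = 5/ 4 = 1.25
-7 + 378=371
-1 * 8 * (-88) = 704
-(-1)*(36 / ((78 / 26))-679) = -667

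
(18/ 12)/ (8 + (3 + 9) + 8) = 3/ 56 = 0.05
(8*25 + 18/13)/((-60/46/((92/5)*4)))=-11079376/975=-11363.46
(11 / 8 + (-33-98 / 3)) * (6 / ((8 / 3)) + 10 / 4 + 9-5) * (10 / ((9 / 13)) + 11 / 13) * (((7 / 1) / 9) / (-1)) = 676304615 / 101088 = 6690.26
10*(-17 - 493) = -5100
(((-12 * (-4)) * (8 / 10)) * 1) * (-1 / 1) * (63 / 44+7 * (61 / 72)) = -46648 / 165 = -282.72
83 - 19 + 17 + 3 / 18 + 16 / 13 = 6427 / 78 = 82.40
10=10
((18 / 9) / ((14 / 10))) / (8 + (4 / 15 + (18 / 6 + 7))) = 75 / 959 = 0.08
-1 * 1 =-1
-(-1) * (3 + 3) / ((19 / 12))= 72 / 19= 3.79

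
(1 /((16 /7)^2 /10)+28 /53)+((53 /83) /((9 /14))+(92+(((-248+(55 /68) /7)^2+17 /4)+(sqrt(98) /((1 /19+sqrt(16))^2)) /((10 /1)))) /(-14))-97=-2255253493644791 /502340743296-361 * sqrt(2) /118580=-4489.49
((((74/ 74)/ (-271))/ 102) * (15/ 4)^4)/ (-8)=16875/ 18870272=0.00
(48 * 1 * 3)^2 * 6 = 124416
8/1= 8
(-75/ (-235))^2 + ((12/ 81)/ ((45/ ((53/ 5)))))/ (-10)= 6600221/ 67098375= 0.10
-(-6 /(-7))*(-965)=5790 /7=827.14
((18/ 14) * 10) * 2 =180/ 7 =25.71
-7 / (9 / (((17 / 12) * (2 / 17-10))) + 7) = -98 / 89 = -1.10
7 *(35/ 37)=245/ 37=6.62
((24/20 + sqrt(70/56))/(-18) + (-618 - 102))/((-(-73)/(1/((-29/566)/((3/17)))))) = 283 * sqrt(5)/215934 + 6113366/179945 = 33.98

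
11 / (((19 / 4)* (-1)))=-44 / 19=-2.32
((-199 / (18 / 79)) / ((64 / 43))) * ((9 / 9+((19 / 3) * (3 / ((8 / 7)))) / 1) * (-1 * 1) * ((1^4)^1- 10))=-95316423 / 1024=-93082.44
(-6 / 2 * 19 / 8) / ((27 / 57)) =-361 / 24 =-15.04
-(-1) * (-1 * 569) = -569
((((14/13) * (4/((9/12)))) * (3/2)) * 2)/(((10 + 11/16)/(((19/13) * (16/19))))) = 57344/28899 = 1.98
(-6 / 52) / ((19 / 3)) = -9 / 494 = -0.02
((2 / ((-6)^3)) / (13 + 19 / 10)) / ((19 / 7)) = -35 / 152874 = -0.00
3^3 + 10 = 37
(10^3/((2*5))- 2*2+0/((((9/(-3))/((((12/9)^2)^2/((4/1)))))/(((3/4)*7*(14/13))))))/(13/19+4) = 1824/89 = 20.49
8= 8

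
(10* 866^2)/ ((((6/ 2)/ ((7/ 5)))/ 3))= 10499384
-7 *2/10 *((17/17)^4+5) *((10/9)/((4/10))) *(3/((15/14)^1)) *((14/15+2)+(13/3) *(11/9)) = -217756/405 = -537.67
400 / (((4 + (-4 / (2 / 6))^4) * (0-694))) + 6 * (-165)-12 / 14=-2495843374 / 2518873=-990.86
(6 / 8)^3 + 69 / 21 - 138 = -60163 / 448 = -134.29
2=2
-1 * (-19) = 19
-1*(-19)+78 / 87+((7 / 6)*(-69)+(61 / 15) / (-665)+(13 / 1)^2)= 62709287 / 578550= 108.39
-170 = -170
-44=-44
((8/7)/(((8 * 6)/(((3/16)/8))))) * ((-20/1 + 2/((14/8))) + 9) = -69/12544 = -0.01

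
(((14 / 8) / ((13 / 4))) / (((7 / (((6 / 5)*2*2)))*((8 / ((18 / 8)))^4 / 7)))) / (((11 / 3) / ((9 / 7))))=0.01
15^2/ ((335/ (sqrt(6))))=45*sqrt(6)/ 67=1.65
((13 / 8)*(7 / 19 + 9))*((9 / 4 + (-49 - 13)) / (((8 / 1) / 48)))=-829569 / 152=-5457.69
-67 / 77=-0.87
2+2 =4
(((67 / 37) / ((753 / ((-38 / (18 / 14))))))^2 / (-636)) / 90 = -79405921 / 899742122924310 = -0.00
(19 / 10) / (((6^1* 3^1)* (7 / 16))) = 0.24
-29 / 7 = -4.14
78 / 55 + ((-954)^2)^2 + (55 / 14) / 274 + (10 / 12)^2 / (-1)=393203436607580848 / 474705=828311133456.74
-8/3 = -2.67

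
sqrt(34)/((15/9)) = 3 * sqrt(34)/5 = 3.50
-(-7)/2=7/2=3.50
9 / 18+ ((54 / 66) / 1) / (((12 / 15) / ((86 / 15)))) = 70 / 11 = 6.36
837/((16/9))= 7533/16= 470.81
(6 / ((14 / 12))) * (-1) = -36 / 7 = -5.14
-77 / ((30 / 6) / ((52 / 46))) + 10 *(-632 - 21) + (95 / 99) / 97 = -7230587131 / 1104345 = -6547.40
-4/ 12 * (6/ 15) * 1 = -2/ 15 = -0.13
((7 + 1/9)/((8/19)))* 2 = 304/9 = 33.78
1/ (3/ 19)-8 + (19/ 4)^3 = 105.51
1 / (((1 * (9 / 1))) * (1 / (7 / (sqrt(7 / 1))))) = sqrt(7) / 9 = 0.29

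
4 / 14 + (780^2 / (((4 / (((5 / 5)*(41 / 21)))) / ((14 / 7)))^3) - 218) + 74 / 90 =8732389021 / 15435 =565752.45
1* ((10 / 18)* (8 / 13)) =40 / 117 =0.34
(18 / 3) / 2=3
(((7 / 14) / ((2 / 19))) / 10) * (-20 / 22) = -19 / 44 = -0.43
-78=-78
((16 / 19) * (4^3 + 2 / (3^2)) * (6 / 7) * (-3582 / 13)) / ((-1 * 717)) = 17.81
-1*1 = -1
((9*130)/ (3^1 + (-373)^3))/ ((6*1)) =-195/ 51895114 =-0.00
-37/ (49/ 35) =-185/ 7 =-26.43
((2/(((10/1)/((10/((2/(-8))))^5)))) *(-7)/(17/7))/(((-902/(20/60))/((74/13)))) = -37130240000/299013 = -124176.01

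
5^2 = 25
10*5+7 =57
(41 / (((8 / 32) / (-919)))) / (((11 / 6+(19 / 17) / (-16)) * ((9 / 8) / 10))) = -3279580160 / 4317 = -759689.64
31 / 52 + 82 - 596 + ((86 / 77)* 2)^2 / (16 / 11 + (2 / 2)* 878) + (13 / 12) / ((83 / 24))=-5773451724085 / 11252429188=-513.08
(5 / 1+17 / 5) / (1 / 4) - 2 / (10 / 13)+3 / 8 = 31.38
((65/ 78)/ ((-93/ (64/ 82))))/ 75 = -16/ 171585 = -0.00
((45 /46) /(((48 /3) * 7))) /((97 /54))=1215 /249872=0.00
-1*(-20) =20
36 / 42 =6 / 7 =0.86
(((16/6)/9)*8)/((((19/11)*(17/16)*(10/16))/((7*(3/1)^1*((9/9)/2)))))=315392/14535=21.70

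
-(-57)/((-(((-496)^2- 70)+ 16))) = -57/245962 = -0.00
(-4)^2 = 16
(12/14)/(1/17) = 102/7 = 14.57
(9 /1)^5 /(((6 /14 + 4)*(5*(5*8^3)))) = 413343 /396800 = 1.04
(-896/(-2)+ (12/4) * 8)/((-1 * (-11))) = 472/11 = 42.91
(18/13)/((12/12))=1.38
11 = 11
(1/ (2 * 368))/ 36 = 0.00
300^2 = 90000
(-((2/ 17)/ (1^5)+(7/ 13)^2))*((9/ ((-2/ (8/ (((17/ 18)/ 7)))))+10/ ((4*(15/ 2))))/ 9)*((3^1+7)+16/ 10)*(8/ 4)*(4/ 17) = 7384588304/ 112090095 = 65.88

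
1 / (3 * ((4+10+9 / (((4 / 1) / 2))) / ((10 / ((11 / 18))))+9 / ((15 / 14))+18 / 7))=840 / 30497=0.03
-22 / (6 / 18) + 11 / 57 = -3751 / 57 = -65.81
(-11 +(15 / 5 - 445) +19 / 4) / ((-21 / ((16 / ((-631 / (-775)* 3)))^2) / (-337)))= -23227024040000 / 75252429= -308654.81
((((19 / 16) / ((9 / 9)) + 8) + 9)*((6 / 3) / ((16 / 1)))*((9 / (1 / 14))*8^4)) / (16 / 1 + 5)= 55872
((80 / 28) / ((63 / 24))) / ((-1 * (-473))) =160 / 69531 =0.00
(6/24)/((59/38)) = 19/118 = 0.16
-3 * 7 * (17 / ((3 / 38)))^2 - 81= -2921455 / 3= -973818.33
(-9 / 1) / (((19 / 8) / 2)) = -144 / 19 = -7.58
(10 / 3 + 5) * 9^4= 54675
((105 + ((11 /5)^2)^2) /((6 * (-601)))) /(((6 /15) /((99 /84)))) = -441463 /4207000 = -0.10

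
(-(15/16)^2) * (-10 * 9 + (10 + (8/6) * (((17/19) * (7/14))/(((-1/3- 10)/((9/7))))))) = 37141425/527744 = 70.38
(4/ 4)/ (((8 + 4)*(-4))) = -1/ 48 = -0.02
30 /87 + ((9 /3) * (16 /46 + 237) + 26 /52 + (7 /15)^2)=214038791 /300150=713.11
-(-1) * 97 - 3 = 94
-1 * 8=-8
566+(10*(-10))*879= -87334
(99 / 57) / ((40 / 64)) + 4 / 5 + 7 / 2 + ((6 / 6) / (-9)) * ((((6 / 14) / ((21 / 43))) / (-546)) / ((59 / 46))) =1910794885 / 269921106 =7.08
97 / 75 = 1.29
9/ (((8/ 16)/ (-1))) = -18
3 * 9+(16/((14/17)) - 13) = 234/7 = 33.43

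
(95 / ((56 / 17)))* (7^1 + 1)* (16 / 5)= 738.29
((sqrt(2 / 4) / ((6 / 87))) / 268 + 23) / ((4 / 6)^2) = 261 * sqrt(2) / 4288 + 207 / 4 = 51.84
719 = 719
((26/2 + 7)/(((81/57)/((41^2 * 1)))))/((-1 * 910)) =-63878/2457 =-26.00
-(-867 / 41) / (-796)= -867 / 32636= -0.03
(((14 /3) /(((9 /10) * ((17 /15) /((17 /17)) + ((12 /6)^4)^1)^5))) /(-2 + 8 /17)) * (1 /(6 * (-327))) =1859375 /1588676483461769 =0.00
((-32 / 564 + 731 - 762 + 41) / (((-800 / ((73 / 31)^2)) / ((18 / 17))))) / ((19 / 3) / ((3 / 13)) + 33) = -100861983 / 83540883200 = -0.00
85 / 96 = 0.89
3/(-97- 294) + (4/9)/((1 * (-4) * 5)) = -526/17595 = -0.03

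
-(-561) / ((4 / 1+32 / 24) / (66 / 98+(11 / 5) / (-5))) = 240669 / 9800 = 24.56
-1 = -1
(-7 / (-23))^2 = 49 / 529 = 0.09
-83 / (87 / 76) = -6308 / 87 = -72.51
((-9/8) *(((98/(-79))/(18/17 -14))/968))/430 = -7497/28937004800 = -0.00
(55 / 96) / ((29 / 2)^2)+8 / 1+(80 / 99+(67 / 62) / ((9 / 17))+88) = 2041119533 / 20648232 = 98.85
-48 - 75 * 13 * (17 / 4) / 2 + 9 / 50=-423939 / 200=-2119.70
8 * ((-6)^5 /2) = -31104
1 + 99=100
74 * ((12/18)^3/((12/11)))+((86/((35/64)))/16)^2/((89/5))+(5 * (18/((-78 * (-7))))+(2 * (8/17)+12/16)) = 27.38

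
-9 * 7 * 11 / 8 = -693 / 8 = -86.62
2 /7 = 0.29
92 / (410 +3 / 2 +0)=184 / 823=0.22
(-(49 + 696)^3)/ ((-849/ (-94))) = -38868400750/ 849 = -45781390.75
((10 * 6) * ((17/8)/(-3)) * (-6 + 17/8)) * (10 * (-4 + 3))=-13175/8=-1646.88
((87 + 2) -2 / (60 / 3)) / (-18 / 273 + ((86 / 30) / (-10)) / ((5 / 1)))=-6067425 / 8413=-721.20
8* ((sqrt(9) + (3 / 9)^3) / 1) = 656 / 27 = 24.30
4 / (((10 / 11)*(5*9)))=22 / 225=0.10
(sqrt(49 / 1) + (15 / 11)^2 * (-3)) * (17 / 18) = 1462 / 1089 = 1.34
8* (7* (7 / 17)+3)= 800 / 17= 47.06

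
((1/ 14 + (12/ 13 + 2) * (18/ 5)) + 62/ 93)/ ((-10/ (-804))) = 2059781/ 2275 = 905.40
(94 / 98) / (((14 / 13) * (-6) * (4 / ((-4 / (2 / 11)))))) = 6721 / 8232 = 0.82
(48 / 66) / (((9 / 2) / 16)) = 256 / 99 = 2.59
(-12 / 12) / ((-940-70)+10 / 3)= 3 / 3020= 0.00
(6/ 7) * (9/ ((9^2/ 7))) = 2/ 3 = 0.67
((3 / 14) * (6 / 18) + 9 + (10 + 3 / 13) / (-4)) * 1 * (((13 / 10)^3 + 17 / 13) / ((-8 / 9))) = -972226179 / 37856000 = -25.68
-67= -67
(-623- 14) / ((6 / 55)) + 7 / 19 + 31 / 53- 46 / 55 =-1940374607 / 332310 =-5839.05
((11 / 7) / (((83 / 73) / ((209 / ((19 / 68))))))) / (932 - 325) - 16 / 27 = 10574716 / 9522009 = 1.11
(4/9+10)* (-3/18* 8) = -376/27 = -13.93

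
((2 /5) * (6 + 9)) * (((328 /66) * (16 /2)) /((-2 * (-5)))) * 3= 71.56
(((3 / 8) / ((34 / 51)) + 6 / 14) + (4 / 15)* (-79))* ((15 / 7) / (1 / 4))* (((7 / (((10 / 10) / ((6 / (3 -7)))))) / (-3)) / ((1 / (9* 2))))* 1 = -303543 / 28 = -10840.82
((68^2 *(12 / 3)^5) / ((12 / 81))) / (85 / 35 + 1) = 9321984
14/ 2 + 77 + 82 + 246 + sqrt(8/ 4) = sqrt(2) + 412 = 413.41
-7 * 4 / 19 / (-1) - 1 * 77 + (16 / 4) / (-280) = -100469 / 1330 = -75.54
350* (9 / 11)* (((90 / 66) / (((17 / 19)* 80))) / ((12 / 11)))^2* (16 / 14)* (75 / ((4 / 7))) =13.10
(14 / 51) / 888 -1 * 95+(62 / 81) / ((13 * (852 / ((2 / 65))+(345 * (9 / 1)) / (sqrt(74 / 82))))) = -36106087489764497 / 380065324210020 -1426 * sqrt(1517) / 218196838665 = -95.00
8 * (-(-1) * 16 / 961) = 128 / 961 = 0.13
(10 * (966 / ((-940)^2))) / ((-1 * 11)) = -483 / 485980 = -0.00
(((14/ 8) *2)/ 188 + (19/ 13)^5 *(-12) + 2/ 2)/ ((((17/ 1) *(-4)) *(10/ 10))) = 11029953469/ 9493219424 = 1.16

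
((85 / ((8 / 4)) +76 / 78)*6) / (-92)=-3391 / 1196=-2.84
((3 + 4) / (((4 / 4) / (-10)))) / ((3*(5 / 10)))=-140 / 3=-46.67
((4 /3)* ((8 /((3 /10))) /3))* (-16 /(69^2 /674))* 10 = -34508800 /128547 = -268.45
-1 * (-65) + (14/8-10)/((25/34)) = 2689/50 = 53.78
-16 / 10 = -8 / 5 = -1.60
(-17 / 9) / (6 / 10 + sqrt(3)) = 85 / 198 - 425 * sqrt(3) / 594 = -0.81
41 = 41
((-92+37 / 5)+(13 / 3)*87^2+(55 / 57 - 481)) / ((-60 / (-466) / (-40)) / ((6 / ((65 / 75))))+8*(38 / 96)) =17124184016 / 1682013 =10180.77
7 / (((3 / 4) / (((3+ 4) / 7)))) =28 / 3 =9.33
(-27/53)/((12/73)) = -657/212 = -3.10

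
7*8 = 56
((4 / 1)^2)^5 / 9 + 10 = 1048666 / 9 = 116518.44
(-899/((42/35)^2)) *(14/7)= -22475/18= -1248.61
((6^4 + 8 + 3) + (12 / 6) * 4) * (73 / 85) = 19199 / 17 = 1129.35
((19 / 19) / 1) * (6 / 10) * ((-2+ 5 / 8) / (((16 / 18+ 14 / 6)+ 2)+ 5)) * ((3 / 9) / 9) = -11 / 3680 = -0.00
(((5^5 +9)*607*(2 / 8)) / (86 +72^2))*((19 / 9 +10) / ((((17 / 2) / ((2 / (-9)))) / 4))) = -414709684 / 3628395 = -114.30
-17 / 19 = -0.89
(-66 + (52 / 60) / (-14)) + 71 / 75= -68371 / 1050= -65.12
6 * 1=6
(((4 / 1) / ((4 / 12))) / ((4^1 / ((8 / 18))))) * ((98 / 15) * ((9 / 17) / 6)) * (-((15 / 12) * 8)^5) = -3920000 / 51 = -76862.75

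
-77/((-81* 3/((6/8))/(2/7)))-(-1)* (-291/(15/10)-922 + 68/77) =-13909121/12474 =-1115.05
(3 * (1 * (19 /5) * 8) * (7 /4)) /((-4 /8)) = -1596 /5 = -319.20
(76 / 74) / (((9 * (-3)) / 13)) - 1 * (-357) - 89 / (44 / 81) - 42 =6622613 / 43956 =150.66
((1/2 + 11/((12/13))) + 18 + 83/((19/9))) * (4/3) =92.98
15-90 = -75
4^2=16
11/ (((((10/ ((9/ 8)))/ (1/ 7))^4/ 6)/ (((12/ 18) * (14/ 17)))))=72171/ 29854720000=0.00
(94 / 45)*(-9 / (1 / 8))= -752 / 5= -150.40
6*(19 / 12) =19 / 2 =9.50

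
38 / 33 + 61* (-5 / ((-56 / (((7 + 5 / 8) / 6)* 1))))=238703 / 29568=8.07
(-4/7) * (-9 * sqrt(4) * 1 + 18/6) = 8.57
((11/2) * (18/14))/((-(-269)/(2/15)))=0.00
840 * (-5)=-4200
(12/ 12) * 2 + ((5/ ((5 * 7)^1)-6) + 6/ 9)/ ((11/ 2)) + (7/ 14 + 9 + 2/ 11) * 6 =13663/ 231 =59.15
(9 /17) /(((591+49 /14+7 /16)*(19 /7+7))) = 84 /916997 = 0.00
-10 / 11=-0.91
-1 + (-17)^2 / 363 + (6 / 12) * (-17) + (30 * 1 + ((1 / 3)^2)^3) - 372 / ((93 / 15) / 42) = -440816095 / 176418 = -2498.70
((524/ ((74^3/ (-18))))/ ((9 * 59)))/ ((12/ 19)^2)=-47291/ 430347888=-0.00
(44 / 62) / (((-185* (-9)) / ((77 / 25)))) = 1694 / 1290375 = 0.00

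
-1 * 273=-273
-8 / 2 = -4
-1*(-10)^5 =100000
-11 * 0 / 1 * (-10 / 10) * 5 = 0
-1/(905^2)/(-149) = 1/122034725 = 0.00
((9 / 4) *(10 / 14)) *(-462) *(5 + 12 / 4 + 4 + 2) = -10395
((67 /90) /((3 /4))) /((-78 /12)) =-268 /1755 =-0.15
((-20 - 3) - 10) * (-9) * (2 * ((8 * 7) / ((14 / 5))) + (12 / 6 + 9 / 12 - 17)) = 30591 / 4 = 7647.75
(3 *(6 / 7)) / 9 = 0.29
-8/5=-1.60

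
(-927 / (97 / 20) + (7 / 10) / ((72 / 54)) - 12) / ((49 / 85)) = -13364091 / 38024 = -351.46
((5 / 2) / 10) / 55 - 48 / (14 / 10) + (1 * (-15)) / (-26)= -33.70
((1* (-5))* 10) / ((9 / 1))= -50 / 9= -5.56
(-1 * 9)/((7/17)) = -21.86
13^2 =169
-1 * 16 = -16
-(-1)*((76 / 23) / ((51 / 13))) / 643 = 988 / 754239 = 0.00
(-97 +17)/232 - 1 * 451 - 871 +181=-33099/29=-1141.34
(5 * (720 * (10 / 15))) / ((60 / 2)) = 80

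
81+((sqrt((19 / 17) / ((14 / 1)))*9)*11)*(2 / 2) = 99*sqrt(4522) / 238+81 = 108.97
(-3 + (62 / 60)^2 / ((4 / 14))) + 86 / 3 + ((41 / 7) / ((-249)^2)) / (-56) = 8933045011 / 303804900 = 29.40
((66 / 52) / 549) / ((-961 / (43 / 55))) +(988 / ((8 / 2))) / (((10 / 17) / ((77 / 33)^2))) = 2286.12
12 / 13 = 0.92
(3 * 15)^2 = 2025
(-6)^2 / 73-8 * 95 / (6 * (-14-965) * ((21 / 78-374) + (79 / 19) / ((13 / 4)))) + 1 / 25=525448675691 / 986196359775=0.53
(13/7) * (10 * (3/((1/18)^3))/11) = 29538.70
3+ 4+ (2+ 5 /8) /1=9.62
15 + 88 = 103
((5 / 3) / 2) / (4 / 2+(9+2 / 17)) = 85 / 1134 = 0.07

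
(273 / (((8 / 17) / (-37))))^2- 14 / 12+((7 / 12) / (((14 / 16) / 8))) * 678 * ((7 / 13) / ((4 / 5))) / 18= 3449948190157 / 7488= 460730260.44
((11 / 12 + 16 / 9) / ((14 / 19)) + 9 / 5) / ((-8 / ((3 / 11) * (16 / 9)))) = -13751 / 41580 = -0.33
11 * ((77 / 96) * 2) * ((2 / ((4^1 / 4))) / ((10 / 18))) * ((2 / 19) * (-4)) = -2541 / 95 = -26.75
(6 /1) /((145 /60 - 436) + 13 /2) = -72 /5125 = -0.01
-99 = -99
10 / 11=0.91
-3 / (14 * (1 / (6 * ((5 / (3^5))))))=-5 / 189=-0.03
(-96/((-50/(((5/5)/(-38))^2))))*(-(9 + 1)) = -24/1805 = -0.01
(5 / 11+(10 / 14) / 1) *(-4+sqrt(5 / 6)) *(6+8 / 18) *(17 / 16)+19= -1002 / 77+2465 *sqrt(30) / 1848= -5.71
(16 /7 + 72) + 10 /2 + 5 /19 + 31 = 14703 /133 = 110.55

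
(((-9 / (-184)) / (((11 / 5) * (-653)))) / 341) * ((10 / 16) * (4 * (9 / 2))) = -2025 / 1802760608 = -0.00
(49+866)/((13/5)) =4575/13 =351.92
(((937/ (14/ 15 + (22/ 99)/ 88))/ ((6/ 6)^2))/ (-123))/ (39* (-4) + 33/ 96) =19789440/ 378421513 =0.05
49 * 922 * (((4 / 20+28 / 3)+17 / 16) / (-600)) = -57443827 / 72000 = -797.83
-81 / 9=-9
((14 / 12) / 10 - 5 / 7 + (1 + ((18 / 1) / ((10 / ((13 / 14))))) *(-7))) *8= -1898 / 21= -90.38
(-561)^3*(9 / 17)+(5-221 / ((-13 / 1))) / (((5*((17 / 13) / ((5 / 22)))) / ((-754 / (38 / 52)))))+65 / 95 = -93472925.33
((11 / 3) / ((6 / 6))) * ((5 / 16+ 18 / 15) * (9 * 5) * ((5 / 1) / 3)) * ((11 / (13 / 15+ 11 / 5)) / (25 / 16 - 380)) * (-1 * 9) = 1976535 / 55706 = 35.48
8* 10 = 80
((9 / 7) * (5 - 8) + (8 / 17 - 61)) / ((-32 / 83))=317973 / 1904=167.00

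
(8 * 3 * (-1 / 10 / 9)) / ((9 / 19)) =-76 / 135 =-0.56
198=198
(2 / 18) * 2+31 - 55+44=182 / 9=20.22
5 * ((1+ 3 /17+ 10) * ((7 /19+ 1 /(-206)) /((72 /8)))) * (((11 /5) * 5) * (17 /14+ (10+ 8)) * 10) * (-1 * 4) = -2105328500 /110313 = -19085.04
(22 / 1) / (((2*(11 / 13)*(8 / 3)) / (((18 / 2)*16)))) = 702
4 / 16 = 1 / 4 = 0.25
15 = 15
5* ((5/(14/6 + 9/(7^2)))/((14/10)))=525/74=7.09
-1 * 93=-93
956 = 956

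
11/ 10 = 1.10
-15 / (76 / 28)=-105 / 19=-5.53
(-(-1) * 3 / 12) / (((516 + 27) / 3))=1 / 724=0.00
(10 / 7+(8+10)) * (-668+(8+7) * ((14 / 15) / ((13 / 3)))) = -1175312 / 91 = -12915.52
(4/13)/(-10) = -2/65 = -0.03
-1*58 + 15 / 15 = -57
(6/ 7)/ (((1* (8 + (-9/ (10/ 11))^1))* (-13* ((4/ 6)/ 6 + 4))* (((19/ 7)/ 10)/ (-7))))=-37800/ 173641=-0.22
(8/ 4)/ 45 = 2/ 45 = 0.04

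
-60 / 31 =-1.94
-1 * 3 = -3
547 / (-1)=-547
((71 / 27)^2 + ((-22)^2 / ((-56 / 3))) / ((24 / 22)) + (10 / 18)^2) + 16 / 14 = -89821 / 5832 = -15.40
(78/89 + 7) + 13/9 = 7466/801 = 9.32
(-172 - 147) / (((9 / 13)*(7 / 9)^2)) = -37323 / 49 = -761.69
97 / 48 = 2.02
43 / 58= 0.74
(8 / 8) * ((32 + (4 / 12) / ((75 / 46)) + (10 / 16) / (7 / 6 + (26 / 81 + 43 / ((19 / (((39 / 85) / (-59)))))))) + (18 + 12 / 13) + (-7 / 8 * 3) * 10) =3358886279431 / 132748264350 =25.30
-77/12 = -6.42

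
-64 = -64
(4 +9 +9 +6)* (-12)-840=-1176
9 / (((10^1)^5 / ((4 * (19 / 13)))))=171 / 325000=0.00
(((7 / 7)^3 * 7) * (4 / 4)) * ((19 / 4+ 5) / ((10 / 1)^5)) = 273 / 400000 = 0.00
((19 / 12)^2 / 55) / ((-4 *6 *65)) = -361 / 12355200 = -0.00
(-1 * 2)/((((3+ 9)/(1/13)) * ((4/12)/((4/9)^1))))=-2/117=-0.02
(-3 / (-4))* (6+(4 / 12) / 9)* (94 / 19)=7661 / 342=22.40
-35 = -35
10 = 10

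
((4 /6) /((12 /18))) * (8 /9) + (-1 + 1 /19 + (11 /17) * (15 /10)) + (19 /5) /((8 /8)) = 136981 /29070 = 4.71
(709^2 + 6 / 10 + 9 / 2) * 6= 3016116.60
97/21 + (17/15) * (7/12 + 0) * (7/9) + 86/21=104651/11340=9.23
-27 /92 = -0.29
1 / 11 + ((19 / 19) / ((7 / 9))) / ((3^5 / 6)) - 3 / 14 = -127 / 1386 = -0.09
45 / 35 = 9 / 7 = 1.29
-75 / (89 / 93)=-6975 / 89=-78.37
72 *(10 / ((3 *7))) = 240 / 7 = 34.29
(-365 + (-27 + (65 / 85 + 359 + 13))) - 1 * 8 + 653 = 10638 / 17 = 625.76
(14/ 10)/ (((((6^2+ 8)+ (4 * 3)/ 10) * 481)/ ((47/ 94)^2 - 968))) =-27097/ 434824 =-0.06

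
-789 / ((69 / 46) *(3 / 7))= -3682 / 3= -1227.33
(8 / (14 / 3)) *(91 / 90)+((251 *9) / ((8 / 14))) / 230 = 52223 / 2760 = 18.92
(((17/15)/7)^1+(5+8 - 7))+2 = 857/105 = 8.16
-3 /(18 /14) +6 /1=11 /3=3.67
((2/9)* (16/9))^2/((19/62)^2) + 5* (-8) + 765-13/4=6853665151/9474084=723.41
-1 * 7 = -7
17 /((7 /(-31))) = -527 /7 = -75.29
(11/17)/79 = 11/1343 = 0.01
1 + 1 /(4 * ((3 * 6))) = 73 /72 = 1.01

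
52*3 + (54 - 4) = 206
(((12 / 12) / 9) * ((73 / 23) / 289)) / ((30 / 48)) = 584 / 299115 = 0.00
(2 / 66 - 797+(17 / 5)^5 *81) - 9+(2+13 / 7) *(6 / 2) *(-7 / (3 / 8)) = 3689887136 / 103125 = 35780.72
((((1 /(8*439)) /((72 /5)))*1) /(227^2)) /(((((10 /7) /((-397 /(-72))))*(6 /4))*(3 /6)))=2779 /1407221538048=0.00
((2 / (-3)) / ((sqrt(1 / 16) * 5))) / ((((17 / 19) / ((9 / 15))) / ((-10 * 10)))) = 608 / 17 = 35.76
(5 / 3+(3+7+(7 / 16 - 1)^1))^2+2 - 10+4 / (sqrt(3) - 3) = 261049 / 2304 - 2 * sqrt(3) / 3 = 112.15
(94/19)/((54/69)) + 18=4159/171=24.32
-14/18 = -7/9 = -0.78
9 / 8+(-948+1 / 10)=-37871 / 40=-946.78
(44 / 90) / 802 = 11 / 18045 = 0.00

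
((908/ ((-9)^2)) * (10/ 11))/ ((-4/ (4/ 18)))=-4540/ 8019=-0.57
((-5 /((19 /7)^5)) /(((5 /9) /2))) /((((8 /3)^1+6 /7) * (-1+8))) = -453789 /91615663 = -0.00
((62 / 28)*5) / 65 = 31 / 182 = 0.17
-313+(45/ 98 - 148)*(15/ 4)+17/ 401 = -136165317/ 157192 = -866.24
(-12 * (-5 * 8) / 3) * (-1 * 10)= -1600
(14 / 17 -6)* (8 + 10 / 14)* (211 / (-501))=1132648 / 59619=19.00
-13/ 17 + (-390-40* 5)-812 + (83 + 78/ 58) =-649981/ 493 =-1318.42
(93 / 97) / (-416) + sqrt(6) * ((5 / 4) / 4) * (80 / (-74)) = -0.83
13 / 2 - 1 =11 / 2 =5.50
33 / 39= 11 / 13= 0.85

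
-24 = -24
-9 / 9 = -1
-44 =-44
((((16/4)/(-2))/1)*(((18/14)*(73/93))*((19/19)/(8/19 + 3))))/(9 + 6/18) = -12483/197470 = -0.06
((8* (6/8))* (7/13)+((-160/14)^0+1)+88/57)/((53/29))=145580/39273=3.71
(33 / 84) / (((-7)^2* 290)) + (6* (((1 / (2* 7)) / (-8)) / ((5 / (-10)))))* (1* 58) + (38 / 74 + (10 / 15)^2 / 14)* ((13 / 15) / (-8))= 1223299633 / 198741060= 6.16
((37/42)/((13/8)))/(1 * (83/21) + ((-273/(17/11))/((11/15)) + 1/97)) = -244052/106655783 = -0.00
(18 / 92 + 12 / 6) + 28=30.20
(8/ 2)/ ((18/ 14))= 28/ 9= 3.11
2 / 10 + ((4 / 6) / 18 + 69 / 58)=11171 / 7830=1.43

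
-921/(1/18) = -16578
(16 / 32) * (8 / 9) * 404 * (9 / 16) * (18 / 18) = 101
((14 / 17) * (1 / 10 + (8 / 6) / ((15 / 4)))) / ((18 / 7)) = 0.15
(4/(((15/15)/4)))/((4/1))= 4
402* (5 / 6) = 335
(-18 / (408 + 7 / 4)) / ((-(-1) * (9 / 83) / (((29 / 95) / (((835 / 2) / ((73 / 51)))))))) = -2811376 / 6630697425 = -0.00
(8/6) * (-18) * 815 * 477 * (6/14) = -27990360/7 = -3998622.86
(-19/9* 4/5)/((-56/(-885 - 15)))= -27.14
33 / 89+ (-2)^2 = 389 / 89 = 4.37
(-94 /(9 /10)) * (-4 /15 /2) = 376 /27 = 13.93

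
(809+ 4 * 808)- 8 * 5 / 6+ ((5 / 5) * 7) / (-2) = 24185 / 6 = 4030.83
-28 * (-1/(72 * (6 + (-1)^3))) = 0.08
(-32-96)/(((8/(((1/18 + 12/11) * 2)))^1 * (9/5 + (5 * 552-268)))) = -18160/1234431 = -0.01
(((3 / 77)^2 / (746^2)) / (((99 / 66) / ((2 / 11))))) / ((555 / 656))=656 / 1678663036435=0.00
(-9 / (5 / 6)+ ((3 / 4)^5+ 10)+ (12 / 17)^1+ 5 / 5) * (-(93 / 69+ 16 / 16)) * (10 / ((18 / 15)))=-4477635 / 200192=-22.37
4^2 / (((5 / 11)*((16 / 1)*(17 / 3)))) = 33 / 85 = 0.39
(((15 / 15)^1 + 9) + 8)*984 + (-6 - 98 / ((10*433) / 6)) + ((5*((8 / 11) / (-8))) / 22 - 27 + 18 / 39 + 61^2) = 145759403931 / 6811090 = 21400.31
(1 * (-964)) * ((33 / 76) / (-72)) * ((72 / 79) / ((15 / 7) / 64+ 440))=3562944 / 295899635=0.01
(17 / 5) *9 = 153 / 5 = 30.60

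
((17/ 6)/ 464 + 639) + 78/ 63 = 12477079/ 19488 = 640.24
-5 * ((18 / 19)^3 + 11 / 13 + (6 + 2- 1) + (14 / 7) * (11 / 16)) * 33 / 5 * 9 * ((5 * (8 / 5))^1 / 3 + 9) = -24893630685 / 713336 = -34897.48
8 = 8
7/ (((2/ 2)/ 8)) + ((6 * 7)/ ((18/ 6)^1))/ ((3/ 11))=322/ 3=107.33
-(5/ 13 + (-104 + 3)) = 1308/ 13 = 100.62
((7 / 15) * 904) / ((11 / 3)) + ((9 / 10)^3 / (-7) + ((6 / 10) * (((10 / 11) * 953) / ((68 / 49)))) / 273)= 1979459501 / 17017000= 116.32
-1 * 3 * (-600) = 1800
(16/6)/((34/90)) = 7.06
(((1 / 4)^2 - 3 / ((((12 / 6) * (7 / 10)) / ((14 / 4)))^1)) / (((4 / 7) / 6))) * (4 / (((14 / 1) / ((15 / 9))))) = -595 / 16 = -37.19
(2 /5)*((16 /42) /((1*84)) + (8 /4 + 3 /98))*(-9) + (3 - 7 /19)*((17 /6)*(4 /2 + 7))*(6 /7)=46729 /931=50.19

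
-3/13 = -0.23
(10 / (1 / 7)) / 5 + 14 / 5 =84 / 5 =16.80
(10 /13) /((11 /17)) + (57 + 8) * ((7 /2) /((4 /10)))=326005 /572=569.94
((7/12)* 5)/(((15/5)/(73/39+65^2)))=1442420/351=4109.46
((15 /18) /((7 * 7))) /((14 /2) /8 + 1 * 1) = 4 /441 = 0.01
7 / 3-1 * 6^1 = -11 / 3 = -3.67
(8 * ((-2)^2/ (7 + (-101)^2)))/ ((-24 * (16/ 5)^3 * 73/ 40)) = -625/ 286150656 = -0.00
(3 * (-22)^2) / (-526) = -726 / 263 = -2.76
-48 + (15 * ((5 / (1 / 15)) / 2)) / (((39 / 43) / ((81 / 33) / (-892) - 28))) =-4442798751 / 255112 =-17415.09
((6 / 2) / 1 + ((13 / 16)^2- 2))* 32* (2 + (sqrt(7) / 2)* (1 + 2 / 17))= 475* sqrt(7) / 16 + 425 / 4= 184.80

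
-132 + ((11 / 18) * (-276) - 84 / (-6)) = -286.67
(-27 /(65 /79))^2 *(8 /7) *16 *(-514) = -299333138688 /29575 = -10121154.31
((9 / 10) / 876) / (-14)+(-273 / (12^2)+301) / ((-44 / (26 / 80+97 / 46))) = -16426332917 / 992893440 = -16.54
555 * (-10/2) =-2775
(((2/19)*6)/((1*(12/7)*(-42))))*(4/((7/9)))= -6/133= -0.05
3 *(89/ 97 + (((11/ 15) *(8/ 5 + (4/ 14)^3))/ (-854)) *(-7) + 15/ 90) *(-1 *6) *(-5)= 999092559/ 10147655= 98.46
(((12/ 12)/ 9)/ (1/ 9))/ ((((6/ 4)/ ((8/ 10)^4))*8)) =64/ 1875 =0.03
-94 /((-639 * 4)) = 47 /1278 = 0.04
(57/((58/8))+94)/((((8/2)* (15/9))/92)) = 203826/145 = 1405.70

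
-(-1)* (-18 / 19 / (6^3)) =-1 / 228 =-0.00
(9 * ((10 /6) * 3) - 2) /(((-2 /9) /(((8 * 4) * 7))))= -43344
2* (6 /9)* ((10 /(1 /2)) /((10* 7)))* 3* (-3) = -24 /7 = -3.43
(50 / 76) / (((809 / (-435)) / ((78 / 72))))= -47125 / 122968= -0.38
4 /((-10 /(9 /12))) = -3 /10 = -0.30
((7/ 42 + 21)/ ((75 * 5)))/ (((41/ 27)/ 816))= 155448/ 5125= 30.33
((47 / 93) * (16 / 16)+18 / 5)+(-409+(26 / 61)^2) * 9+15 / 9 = -6356289241 / 1730265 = -3673.59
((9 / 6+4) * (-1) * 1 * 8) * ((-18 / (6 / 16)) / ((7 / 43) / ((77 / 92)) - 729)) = -998976 / 344725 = -2.90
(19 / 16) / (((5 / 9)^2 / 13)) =50.02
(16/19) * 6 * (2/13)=192/247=0.78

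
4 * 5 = 20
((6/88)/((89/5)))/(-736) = -15/2882176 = -0.00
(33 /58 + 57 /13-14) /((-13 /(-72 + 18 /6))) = -470649 /9802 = -48.02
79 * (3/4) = 237/4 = 59.25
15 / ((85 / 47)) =8.29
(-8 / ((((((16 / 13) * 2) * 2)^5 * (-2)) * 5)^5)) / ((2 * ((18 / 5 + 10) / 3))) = 21169230044600449998092219079 / 485264215520026359559817229612828346370133852160000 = 0.00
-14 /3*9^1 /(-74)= 21 /37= 0.57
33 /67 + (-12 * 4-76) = -8275 /67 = -123.51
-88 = -88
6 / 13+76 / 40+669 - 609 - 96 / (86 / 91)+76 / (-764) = -41980859 / 1067690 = -39.32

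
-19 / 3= -6.33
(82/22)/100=41/1100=0.04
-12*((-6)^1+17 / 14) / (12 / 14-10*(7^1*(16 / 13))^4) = -5740761 / 5507232077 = -0.00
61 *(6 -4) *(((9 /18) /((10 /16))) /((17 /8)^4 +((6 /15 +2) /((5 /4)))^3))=6246400000 /1758000457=3.55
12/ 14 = 6/ 7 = 0.86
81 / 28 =2.89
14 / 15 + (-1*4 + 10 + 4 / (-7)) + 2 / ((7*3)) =226 / 35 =6.46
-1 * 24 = -24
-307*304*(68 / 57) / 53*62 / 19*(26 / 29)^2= -13999278592 / 2540661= -5510.09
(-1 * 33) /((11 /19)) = -57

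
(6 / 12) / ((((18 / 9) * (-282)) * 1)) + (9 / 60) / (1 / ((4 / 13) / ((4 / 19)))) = 16009 / 73320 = 0.22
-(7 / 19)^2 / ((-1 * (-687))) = -49 / 248007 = -0.00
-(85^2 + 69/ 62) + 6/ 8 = -895945/ 124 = -7225.36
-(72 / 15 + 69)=-73.80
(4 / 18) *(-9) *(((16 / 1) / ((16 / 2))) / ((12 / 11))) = -3.67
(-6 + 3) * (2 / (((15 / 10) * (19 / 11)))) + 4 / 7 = -232 / 133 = -1.74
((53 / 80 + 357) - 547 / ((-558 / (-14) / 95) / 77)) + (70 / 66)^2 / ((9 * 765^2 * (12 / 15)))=-56918101561021073 / 568990390320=-100033.50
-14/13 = -1.08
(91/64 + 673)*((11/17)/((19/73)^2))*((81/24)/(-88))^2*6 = 29590833897/520486912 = 56.85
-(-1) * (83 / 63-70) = -4327 / 63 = -68.68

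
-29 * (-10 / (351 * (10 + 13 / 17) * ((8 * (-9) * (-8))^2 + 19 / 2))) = 9860 / 42623156043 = 0.00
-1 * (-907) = 907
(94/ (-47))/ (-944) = 1/ 472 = 0.00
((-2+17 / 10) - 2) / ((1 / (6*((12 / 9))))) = -92 / 5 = -18.40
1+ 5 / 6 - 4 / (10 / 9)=-53 / 30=-1.77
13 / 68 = 0.19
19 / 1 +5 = 24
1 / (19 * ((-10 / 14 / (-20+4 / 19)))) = 2632 / 1805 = 1.46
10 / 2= 5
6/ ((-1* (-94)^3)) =3/ 415292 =0.00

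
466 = 466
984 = 984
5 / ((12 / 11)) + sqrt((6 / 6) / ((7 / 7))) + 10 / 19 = 1393 / 228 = 6.11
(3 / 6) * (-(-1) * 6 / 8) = 0.38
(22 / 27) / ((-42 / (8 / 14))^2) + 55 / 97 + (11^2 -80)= 2352450712 / 56593971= 41.57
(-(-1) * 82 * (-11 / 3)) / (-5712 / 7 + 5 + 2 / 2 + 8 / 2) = 451 / 1209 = 0.37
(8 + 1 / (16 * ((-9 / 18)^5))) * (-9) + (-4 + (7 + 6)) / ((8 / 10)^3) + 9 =-1755 / 64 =-27.42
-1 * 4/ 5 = -4/ 5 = -0.80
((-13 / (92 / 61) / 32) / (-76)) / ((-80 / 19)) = -793 / 942080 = -0.00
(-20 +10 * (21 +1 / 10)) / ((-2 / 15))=-2865 / 2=-1432.50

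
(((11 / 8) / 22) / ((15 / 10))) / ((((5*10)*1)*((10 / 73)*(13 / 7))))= 511 / 156000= 0.00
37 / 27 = 1.37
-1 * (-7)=7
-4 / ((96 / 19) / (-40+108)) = -323 / 6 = -53.83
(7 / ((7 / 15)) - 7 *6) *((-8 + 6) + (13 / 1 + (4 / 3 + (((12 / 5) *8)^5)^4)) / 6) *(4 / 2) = -417125829696780457506446400.00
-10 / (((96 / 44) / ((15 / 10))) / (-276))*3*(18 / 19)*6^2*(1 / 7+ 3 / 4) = 23054625 / 133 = 173343.05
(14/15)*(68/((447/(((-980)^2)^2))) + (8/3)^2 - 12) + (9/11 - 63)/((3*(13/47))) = 376702535260602548/2876445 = 130961146575.24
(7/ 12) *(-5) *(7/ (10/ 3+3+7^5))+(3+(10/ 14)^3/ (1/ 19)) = 137341401/ 13840736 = 9.92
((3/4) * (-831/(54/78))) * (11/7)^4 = -52722241/9604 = -5489.61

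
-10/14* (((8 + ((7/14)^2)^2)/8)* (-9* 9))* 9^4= 342779445/896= 382566.34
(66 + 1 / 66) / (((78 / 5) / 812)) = 3436.17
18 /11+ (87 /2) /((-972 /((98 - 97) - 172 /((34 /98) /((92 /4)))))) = 20676367 /40392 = 511.89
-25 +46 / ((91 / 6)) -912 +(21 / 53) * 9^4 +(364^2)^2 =84668689480716 / 4823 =17555191681.67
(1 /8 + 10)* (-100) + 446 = -566.50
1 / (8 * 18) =1 / 144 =0.01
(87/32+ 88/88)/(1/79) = 293.78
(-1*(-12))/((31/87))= 1044/31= 33.68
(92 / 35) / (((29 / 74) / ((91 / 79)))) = 88504 / 11455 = 7.73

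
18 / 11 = 1.64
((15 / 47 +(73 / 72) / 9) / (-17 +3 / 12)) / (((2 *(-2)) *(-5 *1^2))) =-13151 / 10202760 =-0.00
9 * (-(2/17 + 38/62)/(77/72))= -3240/527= -6.15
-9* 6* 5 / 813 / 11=-90 / 2981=-0.03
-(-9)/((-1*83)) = -9/83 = -0.11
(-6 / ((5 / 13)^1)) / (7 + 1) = -39 / 20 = -1.95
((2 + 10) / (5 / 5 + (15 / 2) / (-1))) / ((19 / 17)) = -408 / 247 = -1.65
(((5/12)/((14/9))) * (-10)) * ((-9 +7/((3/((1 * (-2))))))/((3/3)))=1025/28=36.61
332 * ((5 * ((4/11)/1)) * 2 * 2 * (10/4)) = 66400/11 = 6036.36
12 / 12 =1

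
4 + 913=917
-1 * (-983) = 983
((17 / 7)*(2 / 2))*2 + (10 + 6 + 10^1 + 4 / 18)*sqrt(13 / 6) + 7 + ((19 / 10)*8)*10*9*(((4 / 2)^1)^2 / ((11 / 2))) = 118*sqrt(78) / 27 + 77521 / 77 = 1045.36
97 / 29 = 3.34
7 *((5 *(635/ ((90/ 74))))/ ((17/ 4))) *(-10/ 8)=-822325/ 153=-5374.67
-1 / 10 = -0.10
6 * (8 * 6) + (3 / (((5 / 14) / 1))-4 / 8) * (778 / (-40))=26869 / 200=134.34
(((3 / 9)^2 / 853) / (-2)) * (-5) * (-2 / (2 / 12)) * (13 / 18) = -65 / 23031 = -0.00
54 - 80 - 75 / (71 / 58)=-87.27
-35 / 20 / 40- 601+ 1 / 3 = -288341 / 480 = -600.71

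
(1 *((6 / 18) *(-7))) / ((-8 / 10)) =35 / 12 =2.92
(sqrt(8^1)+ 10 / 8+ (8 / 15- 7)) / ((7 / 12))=-313 / 35+ 24 * sqrt(2) / 7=-4.09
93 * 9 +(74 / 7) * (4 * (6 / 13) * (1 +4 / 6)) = 79127 / 91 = 869.53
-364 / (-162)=182 / 81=2.25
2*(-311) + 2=-620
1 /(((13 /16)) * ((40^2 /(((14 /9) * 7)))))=49 /5850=0.01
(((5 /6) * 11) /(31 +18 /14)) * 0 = 0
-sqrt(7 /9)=-sqrt(7) /3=-0.88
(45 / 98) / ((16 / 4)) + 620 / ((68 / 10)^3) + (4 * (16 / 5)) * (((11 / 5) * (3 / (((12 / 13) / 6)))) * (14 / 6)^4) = 21162485675371 / 1299979800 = 16279.09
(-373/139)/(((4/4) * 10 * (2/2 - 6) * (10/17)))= 6341/69500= 0.09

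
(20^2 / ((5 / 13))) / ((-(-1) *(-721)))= -1040 / 721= -1.44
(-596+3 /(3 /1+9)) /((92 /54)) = -64341 /184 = -349.68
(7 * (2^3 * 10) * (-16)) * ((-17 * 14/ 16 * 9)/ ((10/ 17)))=2039184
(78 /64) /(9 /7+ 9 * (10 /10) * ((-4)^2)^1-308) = -273 /36448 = -0.01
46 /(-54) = -23 /27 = -0.85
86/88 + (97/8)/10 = 2.19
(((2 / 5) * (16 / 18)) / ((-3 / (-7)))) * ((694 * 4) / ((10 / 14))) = 2176384 / 675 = 3224.27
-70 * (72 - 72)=0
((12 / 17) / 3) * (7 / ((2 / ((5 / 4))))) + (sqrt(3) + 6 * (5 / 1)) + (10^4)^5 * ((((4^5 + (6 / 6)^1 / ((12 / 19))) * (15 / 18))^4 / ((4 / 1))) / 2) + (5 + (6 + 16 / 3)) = sqrt(3) + 1487708354287513797760009765635565397 / 223074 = 6669124838786742505894949000000.00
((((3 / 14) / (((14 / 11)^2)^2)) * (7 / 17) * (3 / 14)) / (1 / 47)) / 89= 6193143 / 1627455424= 0.00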